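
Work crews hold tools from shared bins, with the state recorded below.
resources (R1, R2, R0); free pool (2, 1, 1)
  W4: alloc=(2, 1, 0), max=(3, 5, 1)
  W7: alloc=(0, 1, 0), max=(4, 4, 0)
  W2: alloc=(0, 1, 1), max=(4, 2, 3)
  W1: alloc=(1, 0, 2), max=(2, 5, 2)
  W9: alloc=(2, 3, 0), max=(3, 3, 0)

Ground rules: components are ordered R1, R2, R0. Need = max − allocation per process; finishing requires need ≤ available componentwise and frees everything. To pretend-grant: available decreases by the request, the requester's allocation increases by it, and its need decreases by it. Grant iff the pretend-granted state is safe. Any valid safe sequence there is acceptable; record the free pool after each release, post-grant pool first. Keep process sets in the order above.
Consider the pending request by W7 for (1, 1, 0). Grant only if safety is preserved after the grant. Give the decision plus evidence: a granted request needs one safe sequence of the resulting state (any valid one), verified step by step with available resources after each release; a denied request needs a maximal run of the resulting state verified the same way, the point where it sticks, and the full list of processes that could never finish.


GRANT: granting preserves safety; a valid post-grant sequence is W9, W7, W4, W1, W2.
Key observation: the transfer keeps a workable pool ((1, 0, 1)); W9 starts the safe sequence.
Step-by-step check of the post-grant state:
  pool = (1, 0, 1)
  W9 needs (1, 0, 0) <= (1, 0, 1) -> finishes; pool += (2, 3, 0) = (3, 3, 1)
  W7 needs (3, 2, 0) <= (3, 3, 1) -> finishes; pool += (1, 2, 0) = (4, 5, 1)
  W4 needs (1, 4, 1) <= (4, 5, 1) -> finishes; pool += (2, 1, 0) = (6, 6, 1)
  W1 needs (1, 5, 0) <= (6, 6, 1) -> finishes; pool += (1, 0, 2) = (7, 6, 3)
  W2 needs (4, 1, 2) <= (7, 6, 3) -> finishes; pool += (0, 1, 1) = (7, 7, 4)


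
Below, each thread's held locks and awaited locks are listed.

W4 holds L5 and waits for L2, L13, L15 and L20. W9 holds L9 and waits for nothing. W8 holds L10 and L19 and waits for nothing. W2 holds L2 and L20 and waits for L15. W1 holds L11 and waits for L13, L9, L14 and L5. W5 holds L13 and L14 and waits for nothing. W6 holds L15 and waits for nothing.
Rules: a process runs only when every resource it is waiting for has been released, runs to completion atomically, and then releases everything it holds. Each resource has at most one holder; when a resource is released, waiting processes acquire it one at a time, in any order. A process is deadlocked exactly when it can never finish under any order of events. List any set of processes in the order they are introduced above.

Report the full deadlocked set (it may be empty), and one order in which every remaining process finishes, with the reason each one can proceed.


No process is deadlocked.
Key observation: no waiting chain loops back on itself — every chain ends at a process that waits on nothing, so everyone eventually runs.
The rest can finish in the order W9, W6, W2, W5, W4, W8, W1.
Walking it through:
  run W9 (it waits on nothing); releases L9
  run W6 (it waits on nothing); releases L15
  W2: everything it awaited (L15) is free; runs, freeing L2 and L20
  run W5 (it waits on nothing); releases L13 and L14
  W4: everything it awaited (L2, L13, L15 and L20) is free; runs, freeing L5
  run W8 (it waits on nothing); releases L10 and L19
  W1: everything it awaited (L13, L9, L14 and L5) is free; runs, freeing L11


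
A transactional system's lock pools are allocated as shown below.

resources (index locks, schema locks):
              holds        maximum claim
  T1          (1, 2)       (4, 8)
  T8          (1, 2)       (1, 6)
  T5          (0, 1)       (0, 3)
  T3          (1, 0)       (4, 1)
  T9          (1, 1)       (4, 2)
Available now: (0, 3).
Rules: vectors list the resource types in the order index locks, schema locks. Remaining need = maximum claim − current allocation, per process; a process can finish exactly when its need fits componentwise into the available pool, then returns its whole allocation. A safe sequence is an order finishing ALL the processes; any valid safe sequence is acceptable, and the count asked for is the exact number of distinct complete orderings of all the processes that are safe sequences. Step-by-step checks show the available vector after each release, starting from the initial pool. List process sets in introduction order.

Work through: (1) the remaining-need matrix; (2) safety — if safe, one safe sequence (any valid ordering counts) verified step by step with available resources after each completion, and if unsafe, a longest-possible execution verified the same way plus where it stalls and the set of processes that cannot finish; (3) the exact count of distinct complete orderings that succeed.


(1) Remaining need (order index locks, schema locks):
  T1: (3, 6)
  T8: (0, 4)
  T5: (0, 2)
  T3: (3, 1)
  T9: (3, 1)
(2) The state is UNSAFE.
Key observation: index locks is the bottleneck — with T5, T8 done the pool holds (1, 6), short of every remaining need.
The run T5, T8 cannot be extended any further. Walking it through:
  pool = (0, 3)
  run T5 (needs (0, 2), free (0, 3)); after release of (0, 1) the pool is (0, 4)
  run T8 (needs (0, 4), free (0, 4)); after release of (1, 2) the pool is (1, 6)
  T1 still needs (3, 6) but only (1, 6) is free — short on index locks
  T3 still needs (3, 1) but only (1, 6) is free — short on index locks
  T9 still needs (3, 1) but only (1, 6) is free — short on index locks
Permanently blocked: T1, T3 and T9.
(3) Precisely 0 of the possible complete orderings are safe sequences.


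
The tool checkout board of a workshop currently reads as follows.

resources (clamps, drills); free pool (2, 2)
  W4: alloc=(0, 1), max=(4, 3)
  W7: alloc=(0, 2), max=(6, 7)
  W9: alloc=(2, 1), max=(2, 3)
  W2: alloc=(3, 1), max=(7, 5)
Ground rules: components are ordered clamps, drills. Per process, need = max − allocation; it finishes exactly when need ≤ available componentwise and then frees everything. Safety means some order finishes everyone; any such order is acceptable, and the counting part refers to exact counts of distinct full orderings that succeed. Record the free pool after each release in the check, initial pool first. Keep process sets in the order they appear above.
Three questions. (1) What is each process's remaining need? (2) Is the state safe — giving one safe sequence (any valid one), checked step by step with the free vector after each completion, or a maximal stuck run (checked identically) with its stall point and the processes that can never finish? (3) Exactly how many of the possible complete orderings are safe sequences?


(1) Need matrix, components ordered clamps, drills:
  W4: (4, 2)
  W7: (6, 5)
  W9: (0, 2)
  W2: (4, 4)
(2) SAFE, for example via the order W9, W4, W2, W7.
Key observation: W9 marks the first exact bind of the order: its need (0, 2) fits the free (2, 2) with zero slack on a requested resource.
Check, step by step:
  pool = (2, 2)
  W9: need (0, 2) fits (2, 2); releases (2, 1), pool now (4, 3)
  W4: need (4, 2) fits (4, 3); releases (0, 1), pool now (4, 4)
  W2: need (4, 4) fits (4, 4); releases (3, 1), pool now (7, 5)
  W7: need (6, 5) fits (7, 5); releases (0, 2), pool now (7, 7)
(3) Precisely 1 of the possible complete orderings is a safe sequence.


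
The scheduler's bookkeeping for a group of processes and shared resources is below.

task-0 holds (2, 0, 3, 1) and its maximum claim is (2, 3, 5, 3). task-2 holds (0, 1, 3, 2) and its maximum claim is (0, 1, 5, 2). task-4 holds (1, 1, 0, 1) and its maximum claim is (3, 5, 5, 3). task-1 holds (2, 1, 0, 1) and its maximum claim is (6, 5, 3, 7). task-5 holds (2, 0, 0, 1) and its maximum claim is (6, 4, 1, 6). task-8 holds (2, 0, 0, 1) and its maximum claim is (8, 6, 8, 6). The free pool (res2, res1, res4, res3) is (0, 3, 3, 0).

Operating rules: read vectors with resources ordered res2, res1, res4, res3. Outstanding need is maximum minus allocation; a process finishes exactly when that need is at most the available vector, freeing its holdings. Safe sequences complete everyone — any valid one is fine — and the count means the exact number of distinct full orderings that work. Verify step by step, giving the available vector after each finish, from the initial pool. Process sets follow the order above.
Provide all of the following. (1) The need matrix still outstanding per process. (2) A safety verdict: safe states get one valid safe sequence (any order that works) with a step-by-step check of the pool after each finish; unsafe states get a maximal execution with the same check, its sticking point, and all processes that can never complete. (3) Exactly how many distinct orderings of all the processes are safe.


(1) Remaining need (order res2, res1, res4, res3):
  task-0: (0, 3, 2, 2)
  task-2: (0, 0, 2, 0)
  task-4: (2, 4, 5, 2)
  task-1: (4, 4, 3, 6)
  task-5: (4, 4, 1, 5)
  task-8: (6, 6, 8, 5)
(2) UNSAFE.
Key observation: no order helps: past task-2, task-0, task-4, the free pool tops out at (3, 5, 9, 4), below what each blocked process needs in res2.
Going as far as possible: task-2, task-0, task-4; after that, nothing fits. Check, step by step:
  pool = (0, 3, 3, 0)
  run task-2 (needs (0, 0, 2, 0), free (0, 3, 3, 0)); after release of (0, 1, 3, 2) the pool is (0, 4, 6, 2)
  run task-0 (needs (0, 3, 2, 2), free (0, 4, 6, 2)); after release of (2, 0, 3, 1) the pool is (2, 4, 9, 3)
  run task-4 (needs (2, 4, 5, 2), free (2, 4, 9, 3)); after release of (1, 1, 0, 1) the pool is (3, 5, 9, 4)
  task-1 still needs (4, 4, 3, 6) but only (3, 5, 9, 4) is free — short on res2 and res3
  task-5 still needs (4, 4, 1, 5) but only (3, 5, 9, 4) is free — short on res2 and res3
  task-8 still needs (6, 6, 8, 5) but only (3, 5, 9, 4) is free — short on res2, res1 and res3
Permanently blocked: task-1, task-5 and task-8.
(3) Precisely 0 of the possible complete orderings are safe sequences.


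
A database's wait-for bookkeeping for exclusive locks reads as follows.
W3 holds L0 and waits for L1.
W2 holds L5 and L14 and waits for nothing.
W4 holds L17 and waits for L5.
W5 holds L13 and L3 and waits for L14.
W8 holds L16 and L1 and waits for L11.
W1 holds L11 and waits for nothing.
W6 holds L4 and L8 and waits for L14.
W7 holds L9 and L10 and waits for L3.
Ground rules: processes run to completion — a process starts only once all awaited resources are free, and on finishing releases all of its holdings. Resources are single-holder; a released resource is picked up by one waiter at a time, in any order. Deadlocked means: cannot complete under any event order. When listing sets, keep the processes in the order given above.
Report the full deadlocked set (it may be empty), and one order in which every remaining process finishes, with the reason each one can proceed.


No process is deadlocked.
Key observation: the waits form no ring: some process can always run, and its releases unblock the others one by one.
A valid finishing order for the others: W1, W2, W8, W4, W6, W5, W3, W7.
Check, step by step:
  run W1 (it waits on nothing); releases L11
  run W2 (it waits on nothing); releases L5 and L14
  W8 waits on L11 — all released -> runs and releases L16 and L1
  W4 waits on L5 — all released -> runs and releases L17
  W6 waits on L14 — all released -> runs and releases L4 and L8
  W5 waits on L14 — all released -> runs and releases L13 and L3
  W3 waits on L1 — all released -> runs and releases L0
  W7 waits on L3 — all released -> runs and releases L9 and L10


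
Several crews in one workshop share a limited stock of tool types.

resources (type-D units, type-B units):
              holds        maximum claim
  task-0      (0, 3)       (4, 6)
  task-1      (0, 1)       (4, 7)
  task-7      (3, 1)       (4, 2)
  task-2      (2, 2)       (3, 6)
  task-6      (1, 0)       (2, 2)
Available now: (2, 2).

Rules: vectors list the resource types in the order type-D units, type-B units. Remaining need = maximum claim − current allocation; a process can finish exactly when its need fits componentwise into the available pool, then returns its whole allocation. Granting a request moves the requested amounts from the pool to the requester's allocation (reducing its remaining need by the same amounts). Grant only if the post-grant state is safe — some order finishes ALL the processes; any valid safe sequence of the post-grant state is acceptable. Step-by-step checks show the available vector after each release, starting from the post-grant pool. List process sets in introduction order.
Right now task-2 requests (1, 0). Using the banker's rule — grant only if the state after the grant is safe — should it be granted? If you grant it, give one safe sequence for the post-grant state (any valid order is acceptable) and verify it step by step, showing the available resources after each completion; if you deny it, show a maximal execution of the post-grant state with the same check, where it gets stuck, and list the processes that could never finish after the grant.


GRANT — the state after the grant stays safe, e.g. via task-7, task-0, task-1, task-6, task-2.
Key observation: the transfer keeps a workable pool ((1, 2)); task-7 starts the safe sequence.
Step-by-step check of the post-grant state:
  pool = (1, 2)
  run task-7 (needs (1, 1), free (1, 2)); after release of (3, 1) the pool is (4, 3)
  run task-0 (needs (4, 3), free (4, 3)); after release of (0, 3) the pool is (4, 6)
  run task-1 (needs (4, 6), free (4, 6)); after release of (0, 1) the pool is (4, 7)
  run task-6 (needs (1, 2), free (4, 7)); after release of (1, 0) the pool is (5, 7)
  run task-2 (needs (0, 4), free (5, 7)); after release of (3, 2) the pool is (8, 9)


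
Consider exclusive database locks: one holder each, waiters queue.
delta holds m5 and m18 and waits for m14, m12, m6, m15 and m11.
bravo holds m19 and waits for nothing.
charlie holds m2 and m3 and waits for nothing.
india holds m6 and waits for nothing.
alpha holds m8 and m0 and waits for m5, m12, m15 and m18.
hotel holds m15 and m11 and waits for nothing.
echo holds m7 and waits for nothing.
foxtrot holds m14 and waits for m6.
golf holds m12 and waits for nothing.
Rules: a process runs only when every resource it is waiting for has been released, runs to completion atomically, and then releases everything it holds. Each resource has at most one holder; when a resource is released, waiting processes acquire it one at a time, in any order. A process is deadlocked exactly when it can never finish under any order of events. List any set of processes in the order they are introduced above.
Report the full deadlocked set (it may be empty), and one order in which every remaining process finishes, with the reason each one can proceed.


The deadlocked set is empty.
Key observation: every chain of waits terminates; starting from the processes that wait on nothing, all the rest unlock in turn.
A valid finishing order for the others: golf, india, echo, hotel, charlie, foxtrot, delta, bravo, alpha.
Verifying each step:
  golf: no waits; runs immediately, freeing m12
  india: no waits; runs immediately, freeing m6
  echo: no waits; runs immediately, freeing m7
  hotel: no waits; runs immediately, freeing m15 and m11
  charlie: no waits; runs immediately, freeing m2 and m3
  foxtrot: everything it awaited (m6) is free; runs, freeing m14
  delta: everything it awaited (m14, m12, m6, m15 and m11) is free; runs, freeing m5 and m18
  bravo: no waits; runs immediately, freeing m19
  alpha: everything it awaited (m5, m12, m15 and m18) is free; runs, freeing m8 and m0


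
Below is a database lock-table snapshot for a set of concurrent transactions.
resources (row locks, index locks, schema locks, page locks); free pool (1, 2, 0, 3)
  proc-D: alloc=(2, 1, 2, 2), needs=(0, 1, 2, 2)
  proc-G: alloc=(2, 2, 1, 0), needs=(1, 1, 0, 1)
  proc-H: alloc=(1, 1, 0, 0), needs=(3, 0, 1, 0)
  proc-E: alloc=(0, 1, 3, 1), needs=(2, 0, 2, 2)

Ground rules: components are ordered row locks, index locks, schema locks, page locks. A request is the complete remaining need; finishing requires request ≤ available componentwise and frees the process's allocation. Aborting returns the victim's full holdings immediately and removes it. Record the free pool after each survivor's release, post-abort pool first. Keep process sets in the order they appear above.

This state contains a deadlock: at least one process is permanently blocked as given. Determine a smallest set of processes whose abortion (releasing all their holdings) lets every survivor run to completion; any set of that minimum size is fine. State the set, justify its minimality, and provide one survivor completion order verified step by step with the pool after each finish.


The answer: abort proc-D.
Key observation: proc-E was stuck for good until proc-D gave back (2, 1, 2, 2); in the order shown it finishes at step 3.
No smaller set exists: with zero aborts the deadlock remains.
One survivor order: proc-H, proc-G, proc-E. Step-by-step check (post-abort pool first):
  pool = (3, 3, 2, 5)
  proc-H: need (3, 0, 1, 0) fits (3, 3, 2, 5); releases (1, 1, 0, 0), pool now (4, 4, 2, 5)
  proc-G: need (1, 1, 0, 1) fits (4, 4, 2, 5); releases (2, 2, 1, 0), pool now (6, 6, 3, 5)
  proc-E: need (2, 0, 2, 2) fits (6, 6, 3, 5); releases (0, 1, 3, 1), pool now (6, 7, 6, 6)


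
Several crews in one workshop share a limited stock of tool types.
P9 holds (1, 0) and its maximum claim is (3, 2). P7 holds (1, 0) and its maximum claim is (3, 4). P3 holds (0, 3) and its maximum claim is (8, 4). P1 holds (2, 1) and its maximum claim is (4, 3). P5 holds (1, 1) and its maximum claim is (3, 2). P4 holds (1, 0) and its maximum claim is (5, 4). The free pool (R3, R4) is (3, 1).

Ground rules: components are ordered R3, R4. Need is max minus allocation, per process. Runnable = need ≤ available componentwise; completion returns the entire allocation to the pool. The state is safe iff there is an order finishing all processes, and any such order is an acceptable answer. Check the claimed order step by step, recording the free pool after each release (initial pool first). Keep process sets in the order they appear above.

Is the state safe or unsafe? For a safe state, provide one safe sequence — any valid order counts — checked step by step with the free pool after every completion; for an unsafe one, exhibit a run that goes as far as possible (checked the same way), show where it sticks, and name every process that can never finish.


UNSAFE.
Key observation: after P5, P9, P1 the pool peaks at (7, 3), and each blocked process is short somewhere: P7 on R4; P3 on R3; P4 on R4.
The run P5, P9, P1 cannot be extended any further. Verifying each step:
  pool = (3, 1)
  run P5 (needs (2, 1), free (3, 1)); after release of (1, 1) the pool is (4, 2)
  run P9 (needs (2, 2), free (4, 2)); after release of (1, 0) the pool is (5, 2)
  run P1 (needs (2, 2), free (5, 2)); after release of (2, 1) the pool is (7, 3)
  P7 still needs (2, 4) but only (7, 3) is free — short on R4
  P3 still needs (8, 1) but only (7, 3) is free — short on R3
  P4 still needs (4, 4) but only (7, 3) is free — short on R4
Permanently blocked: P7, P3 and P4.


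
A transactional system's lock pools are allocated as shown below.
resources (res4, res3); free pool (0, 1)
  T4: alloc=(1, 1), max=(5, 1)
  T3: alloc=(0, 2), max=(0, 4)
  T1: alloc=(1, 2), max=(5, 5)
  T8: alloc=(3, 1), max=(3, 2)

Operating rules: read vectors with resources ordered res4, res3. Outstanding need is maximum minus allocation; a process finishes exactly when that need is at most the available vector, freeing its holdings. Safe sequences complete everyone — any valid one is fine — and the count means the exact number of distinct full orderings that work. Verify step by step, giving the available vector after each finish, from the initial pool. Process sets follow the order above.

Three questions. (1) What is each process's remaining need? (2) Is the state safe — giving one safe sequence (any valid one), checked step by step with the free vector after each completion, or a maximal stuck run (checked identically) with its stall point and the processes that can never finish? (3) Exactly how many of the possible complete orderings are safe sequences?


(1) Remaining need (order res4, res3):
  T4: (4, 0)
  T3: (0, 2)
  T1: (4, 3)
  T8: (0, 1)
(2) UNSAFE.
Key observation: after T8, T3 complete, (3, 4) is the best the pool ever gets, yet each leftover process wants more res4.
The run T8, T3 cannot be extended any further. Check, step by step:
  pool = (0, 1)
  T8 needs (0, 1) <= (0, 1) -> finishes; pool += (3, 1) = (3, 2)
  T3 needs (0, 2) <= (3, 2) -> finishes; pool += (0, 2) = (3, 4)
  T4 still needs (4, 0) but only (3, 4) is free — short on res4
  T1 still needs (4, 3) but only (3, 4) is free — short on res4
Never able to finish: T4 and T1.
(3) Exactly 0 of the possible complete orderings are safe sequences.


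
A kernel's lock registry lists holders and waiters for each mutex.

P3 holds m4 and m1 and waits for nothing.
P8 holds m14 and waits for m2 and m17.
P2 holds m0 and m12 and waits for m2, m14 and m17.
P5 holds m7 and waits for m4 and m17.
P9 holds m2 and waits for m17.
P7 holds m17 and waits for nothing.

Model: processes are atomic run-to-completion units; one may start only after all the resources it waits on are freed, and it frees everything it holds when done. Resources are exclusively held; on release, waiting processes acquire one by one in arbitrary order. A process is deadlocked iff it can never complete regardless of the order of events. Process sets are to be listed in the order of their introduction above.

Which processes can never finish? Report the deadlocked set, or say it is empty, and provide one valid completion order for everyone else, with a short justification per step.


No process is deadlocked.
Key observation: the wait graph is acyclic; completion cascades from the unblocked processes through everyone else.
The rest can finish in the order P3, P7, P9, P8, P2, P5.
Check, step by step:
  run P3 (it waits on nothing); releases m4 and m1
  run P7 (it waits on nothing); releases m17
  P9: everything it awaited (m17) is free; runs, freeing m2
  P8: everything it awaited (m2 and m17) is free; runs, freeing m14
  P2: everything it awaited (m2, m14 and m17) is free; runs, freeing m0 and m12
  P5: everything it awaited (m4 and m17) is free; runs, freeing m7


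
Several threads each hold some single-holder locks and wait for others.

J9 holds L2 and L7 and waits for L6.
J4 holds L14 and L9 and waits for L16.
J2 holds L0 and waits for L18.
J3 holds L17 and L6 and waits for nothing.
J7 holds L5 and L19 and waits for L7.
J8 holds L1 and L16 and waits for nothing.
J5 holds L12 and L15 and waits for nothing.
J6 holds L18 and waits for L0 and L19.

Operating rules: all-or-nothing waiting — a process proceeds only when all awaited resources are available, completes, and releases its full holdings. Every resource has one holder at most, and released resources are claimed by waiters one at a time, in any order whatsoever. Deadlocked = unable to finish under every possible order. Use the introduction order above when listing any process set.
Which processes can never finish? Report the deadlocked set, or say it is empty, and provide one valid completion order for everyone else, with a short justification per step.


Deadlocked: J2 and J6.
Key observation: nobody on the ring J2 -> J6 -> J2 can start until another member finishes, which never happens; no other process is dragged down with it.
The rest can finish in the order J8, J5, J3, J4, J9, J7.
Step-by-step check:
  run J8 (it waits on nothing); releases L1 and L16
  run J5 (it waits on nothing); releases L12 and L15
  run J3 (it waits on nothing); releases L17 and L6
  J4: everything it awaited (L16) is free; runs, freeing L14 and L9
  J9: everything it awaited (L6) is free; runs, freeing L2 and L7
  J7: everything it awaited (L7) is free; runs, freeing L5 and L19


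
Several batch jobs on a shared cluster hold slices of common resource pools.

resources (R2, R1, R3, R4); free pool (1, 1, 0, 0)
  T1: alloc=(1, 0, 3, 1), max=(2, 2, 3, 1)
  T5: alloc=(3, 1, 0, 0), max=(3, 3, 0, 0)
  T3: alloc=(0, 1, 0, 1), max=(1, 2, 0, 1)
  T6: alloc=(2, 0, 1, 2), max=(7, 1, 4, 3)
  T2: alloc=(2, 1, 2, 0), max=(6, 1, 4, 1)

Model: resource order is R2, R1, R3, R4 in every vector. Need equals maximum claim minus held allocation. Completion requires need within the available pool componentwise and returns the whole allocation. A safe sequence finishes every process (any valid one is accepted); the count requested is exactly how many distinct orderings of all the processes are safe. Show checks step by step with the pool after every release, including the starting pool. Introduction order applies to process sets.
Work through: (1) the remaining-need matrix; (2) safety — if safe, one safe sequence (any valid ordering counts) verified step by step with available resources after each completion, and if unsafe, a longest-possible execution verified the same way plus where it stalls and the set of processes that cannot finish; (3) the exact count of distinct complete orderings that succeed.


(1) Outstanding need per process (order R2, R1, R3, R4):
  T1: (1, 2, 0, 0)
  T5: (0, 2, 0, 0)
  T3: (1, 1, 0, 0)
  T6: (5, 1, 3, 1)
  T2: (4, 0, 2, 1)
(2) SAFE. One safe sequence: T3, T1, T5, T6, T2.
Key observation: T3 is the earliest step where a requested resource binds exactly: need (1, 1, 0, 0), pool (1, 1, 0, 0) at its turn.
Check, step by step:
  pool = (1, 1, 0, 0)
  T3 needs (1, 1, 0, 0) <= (1, 1, 0, 0) -> finishes; pool += (0, 1, 0, 1) = (1, 2, 0, 1)
  T1 needs (1, 2, 0, 0) <= (1, 2, 0, 1) -> finishes; pool += (1, 0, 3, 1) = (2, 2, 3, 2)
  T5 needs (0, 2, 0, 0) <= (2, 2, 3, 2) -> finishes; pool += (3, 1, 0, 0) = (5, 3, 3, 2)
  T6 needs (5, 1, 3, 1) <= (5, 3, 3, 2) -> finishes; pool += (2, 0, 1, 2) = (7, 3, 4, 4)
  T2 needs (4, 0, 2, 1) <= (7, 3, 4, 4) -> finishes; pool += (2, 1, 2, 0) = (9, 4, 6, 4)
(3) Exactly 4 of the possible complete orderings are safe sequences.


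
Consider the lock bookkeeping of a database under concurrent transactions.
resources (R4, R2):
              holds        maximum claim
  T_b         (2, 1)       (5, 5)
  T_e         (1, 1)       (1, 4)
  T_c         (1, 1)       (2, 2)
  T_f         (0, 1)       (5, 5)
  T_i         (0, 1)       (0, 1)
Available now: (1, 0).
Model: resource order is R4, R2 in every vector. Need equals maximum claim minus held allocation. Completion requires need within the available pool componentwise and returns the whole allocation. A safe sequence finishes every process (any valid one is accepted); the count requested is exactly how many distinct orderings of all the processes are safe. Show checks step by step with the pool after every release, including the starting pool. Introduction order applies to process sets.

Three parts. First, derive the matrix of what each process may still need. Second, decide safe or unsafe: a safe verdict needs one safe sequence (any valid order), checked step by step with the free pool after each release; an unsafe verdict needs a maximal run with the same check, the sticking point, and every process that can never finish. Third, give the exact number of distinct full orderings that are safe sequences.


(1) Remaining need (order R4, R2):
  T_b: (3, 4)
  T_e: (0, 3)
  T_c: (1, 1)
  T_f: (5, 4)
  T_i: (0, 0)
(2) UNSAFE.
Key observation: once T_i, T_c finish, the pool peaks at (2, 2) — and every remaining process still needs more R2 than that.
The run T_i, T_c cannot be extended any further. Step-by-step check:
  pool = (1, 0)
  T_i: need (0, 0) fits (1, 0); releases (0, 1), pool now (1, 1)
  T_c: need (1, 1) fits (1, 1); releases (1, 1), pool now (2, 2)
  T_b cannot run: need (3, 4) vs free (2, 2) (insufficient R4 and R2)
  T_e cannot run: need (0, 3) vs free (2, 2) (insufficient R2)
  T_f cannot run: need (5, 4) vs free (2, 2) (insufficient R4 and R2)
Processes that can never finish: T_b, T_e and T_f.
(3) Exactly 0 of the possible complete orderings are safe sequences.


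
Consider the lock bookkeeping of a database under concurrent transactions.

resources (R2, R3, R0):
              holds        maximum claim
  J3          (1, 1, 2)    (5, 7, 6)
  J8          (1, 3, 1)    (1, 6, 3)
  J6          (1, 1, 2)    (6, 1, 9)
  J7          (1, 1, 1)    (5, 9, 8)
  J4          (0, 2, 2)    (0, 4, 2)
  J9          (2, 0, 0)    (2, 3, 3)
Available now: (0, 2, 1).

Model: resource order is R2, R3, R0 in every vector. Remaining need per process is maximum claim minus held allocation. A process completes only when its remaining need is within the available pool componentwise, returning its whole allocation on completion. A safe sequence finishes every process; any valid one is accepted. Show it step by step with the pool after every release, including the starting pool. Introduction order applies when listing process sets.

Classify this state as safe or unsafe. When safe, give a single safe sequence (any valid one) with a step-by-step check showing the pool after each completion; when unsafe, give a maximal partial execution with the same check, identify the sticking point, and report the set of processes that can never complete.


The state is UNSAFE.
Key observation: the wall is R2: completing J4, J9, J8 brings the pool only to (3, 7, 4), and all the rest need more.
A maximal execution: J4, J9, J8 — then nothing else fits. Step-by-step check:
  pool = (0, 2, 1)
  run J4 (needs (0, 2, 0), free (0, 2, 1)); after release of (0, 2, 2) the pool is (0, 4, 3)
  run J9 (needs (0, 3, 3), free (0, 4, 3)); after release of (2, 0, 0) the pool is (2, 4, 3)
  run J8 (needs (0, 3, 2), free (2, 4, 3)); after release of (1, 3, 1) the pool is (3, 7, 4)
  blocked: J3 wants (4, 6, 4), pool (3, 7, 4) — not enough R2
  blocked: J6 wants (5, 0, 7), pool (3, 7, 4) — not enough R2 and R0
  blocked: J7 wants (4, 8, 7), pool (3, 7, 4) — not enough R2, R3 and R0
Never able to finish: J3, J6 and J7.


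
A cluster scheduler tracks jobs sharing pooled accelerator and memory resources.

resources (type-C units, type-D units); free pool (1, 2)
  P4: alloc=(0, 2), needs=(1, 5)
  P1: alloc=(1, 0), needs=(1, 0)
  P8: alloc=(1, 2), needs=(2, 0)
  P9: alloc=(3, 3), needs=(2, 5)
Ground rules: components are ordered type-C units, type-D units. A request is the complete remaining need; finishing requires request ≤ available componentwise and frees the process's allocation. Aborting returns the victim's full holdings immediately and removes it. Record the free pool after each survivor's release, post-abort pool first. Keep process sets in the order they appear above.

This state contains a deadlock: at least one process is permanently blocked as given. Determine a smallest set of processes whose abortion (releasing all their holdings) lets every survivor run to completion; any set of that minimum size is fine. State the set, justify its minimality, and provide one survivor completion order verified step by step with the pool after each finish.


Abort P4.
Key observation: P9 could never have finished before the abort; with (0, 2) returned by P4, it fits at step 3.
Minimality: the empty abort set fails — the state is deadlocked as it stands.
Survivors finish in the order: P1, P8, P9. Verifying each step (pool after the aborts first):
  pool = (1, 4)
  P1 needs (1, 0) <= (1, 4) -> finishes; pool += (1, 0) = (2, 4)
  P8 needs (2, 0) <= (2, 4) -> finishes; pool += (1, 2) = (3, 6)
  P9 needs (2, 5) <= (3, 6) -> finishes; pool += (3, 3) = (6, 9)


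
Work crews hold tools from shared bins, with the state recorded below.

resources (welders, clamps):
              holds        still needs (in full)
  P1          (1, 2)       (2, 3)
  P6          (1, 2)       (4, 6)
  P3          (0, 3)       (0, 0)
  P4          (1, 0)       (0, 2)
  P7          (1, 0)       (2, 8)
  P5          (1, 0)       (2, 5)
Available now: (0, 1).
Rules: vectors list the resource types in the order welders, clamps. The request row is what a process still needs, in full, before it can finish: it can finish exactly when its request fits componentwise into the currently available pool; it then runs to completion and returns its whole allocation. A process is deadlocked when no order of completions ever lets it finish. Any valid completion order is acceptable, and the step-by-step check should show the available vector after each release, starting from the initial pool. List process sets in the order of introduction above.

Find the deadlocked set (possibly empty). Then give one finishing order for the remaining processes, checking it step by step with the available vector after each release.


The deadlocked set is P1, P6, P7 and P5.
Key observation: P3, P4 can finish, but then (1, 4) is all there is, and the blocked group's welders demands exceed it.
A valid finishing order for the others: P3, P4. Check, step by step:
  pool = (0, 1)
  P3 needs (0, 0) <= (0, 1) -> finishes; pool += (0, 3) = (0, 4)
  P4 needs (0, 2) <= (0, 4) -> finishes; pool += (1, 0) = (1, 4)
The blocked processes can never fit:
  blocked: P1 wants (2, 3), pool (1, 4) — not enough welders
  blocked: P6 wants (4, 6), pool (1, 4) — not enough welders and clamps
  blocked: P7 wants (2, 8), pool (1, 4) — not enough welders and clamps
  blocked: P5 wants (2, 5), pool (1, 4) — not enough welders and clamps


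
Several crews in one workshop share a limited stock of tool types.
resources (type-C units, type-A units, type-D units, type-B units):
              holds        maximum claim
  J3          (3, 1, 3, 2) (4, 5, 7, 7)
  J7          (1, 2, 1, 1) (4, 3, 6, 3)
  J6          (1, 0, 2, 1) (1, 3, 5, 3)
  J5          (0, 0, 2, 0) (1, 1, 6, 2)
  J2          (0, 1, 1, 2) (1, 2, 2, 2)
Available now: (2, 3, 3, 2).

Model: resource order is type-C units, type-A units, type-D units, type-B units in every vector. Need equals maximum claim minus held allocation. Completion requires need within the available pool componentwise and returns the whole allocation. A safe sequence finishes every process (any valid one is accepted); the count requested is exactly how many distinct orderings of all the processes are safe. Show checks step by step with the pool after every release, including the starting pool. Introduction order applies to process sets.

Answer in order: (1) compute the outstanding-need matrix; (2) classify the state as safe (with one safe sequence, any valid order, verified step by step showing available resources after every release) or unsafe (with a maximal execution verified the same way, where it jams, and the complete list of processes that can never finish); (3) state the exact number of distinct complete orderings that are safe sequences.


(1) Need matrix, components ordered type-C units, type-A units, type-D units, type-B units:
  J3: (1, 4, 4, 5)
  J7: (3, 1, 5, 2)
  J6: (0, 3, 3, 2)
  J5: (1, 1, 4, 2)
  J2: (1, 1, 1, 0)
(2) SAFE — a valid safe sequence is J2, J5, J6, J3, J7.
Key observation: the first exact fit in this order is J5 — it needs (1, 1, 4, 2) with (2, 4, 4, 4) free, meeting a requested resource to the last unit.
Walking it through:
  pool = (2, 3, 3, 2)
  J2: need (1, 1, 1, 0) fits (2, 3, 3, 2); releases (0, 1, 1, 2), pool now (2, 4, 4, 4)
  J5: need (1, 1, 4, 2) fits (2, 4, 4, 4); releases (0, 0, 2, 0), pool now (2, 4, 6, 4)
  J6: need (0, 3, 3, 2) fits (2, 4, 6, 4); releases (1, 0, 2, 1), pool now (3, 4, 8, 5)
  J3: need (1, 4, 4, 5) fits (3, 4, 8, 5); releases (3, 1, 3, 2), pool now (6, 5, 11, 7)
  J7: need (3, 1, 5, 2) fits (6, 5, 11, 7); releases (1, 2, 1, 1), pool now (7, 7, 12, 8)
(3) The exact count: 20 of the possible complete orderings are safe sequences.


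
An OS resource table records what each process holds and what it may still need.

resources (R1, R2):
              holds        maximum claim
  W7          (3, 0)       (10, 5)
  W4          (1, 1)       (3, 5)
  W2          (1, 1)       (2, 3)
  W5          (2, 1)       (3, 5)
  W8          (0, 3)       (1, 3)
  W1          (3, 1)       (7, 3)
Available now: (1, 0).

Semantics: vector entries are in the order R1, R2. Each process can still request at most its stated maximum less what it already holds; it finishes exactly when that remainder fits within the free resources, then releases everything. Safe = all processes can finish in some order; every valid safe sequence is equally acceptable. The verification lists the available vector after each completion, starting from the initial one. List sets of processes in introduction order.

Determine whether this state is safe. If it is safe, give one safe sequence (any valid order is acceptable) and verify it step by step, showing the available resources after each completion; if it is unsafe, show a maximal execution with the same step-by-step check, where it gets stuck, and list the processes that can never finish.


SAFE. One safe sequence: W8, W2, W4, W5, W1, W7.
Key observation: reading the order forward, W8 is the first process whose need (1, 0) meets the free pool (1, 0) exactly on a resource it requests.
Verifying each step:
  pool = (1, 0)
  W8: need (1, 0) fits (1, 0); releases (0, 3), pool now (1, 3)
  W2: need (1, 2) fits (1, 3); releases (1, 1), pool now (2, 4)
  W4: need (2, 4) fits (2, 4); releases (1, 1), pool now (3, 5)
  W5: need (1, 4) fits (3, 5); releases (2, 1), pool now (5, 6)
  W1: need (4, 2) fits (5, 6); releases (3, 1), pool now (8, 7)
  W7: need (7, 5) fits (8, 7); releases (3, 0), pool now (11, 7)


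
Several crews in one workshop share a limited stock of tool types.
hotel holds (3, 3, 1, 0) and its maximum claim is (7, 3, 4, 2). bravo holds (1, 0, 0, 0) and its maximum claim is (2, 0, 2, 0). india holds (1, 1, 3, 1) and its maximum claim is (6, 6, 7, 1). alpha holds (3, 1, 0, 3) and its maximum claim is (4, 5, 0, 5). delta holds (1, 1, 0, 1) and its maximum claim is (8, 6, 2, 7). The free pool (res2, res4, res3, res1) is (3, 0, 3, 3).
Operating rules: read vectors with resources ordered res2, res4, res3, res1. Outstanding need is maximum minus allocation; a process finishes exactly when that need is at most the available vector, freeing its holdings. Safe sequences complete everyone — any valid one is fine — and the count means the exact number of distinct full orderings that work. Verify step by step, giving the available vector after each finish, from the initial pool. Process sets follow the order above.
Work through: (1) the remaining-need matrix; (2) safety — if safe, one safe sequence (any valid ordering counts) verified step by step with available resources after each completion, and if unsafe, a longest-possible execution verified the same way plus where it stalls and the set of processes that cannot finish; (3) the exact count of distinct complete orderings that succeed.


(1) Outstanding need per process (order res2, res4, res3, res1):
  hotel: (4, 0, 3, 2)
  bravo: (1, 0, 2, 0)
  india: (5, 5, 4, 0)
  alpha: (1, 4, 0, 2)
  delta: (7, 5, 2, 6)
(2) UNSAFE — no complete ordering exists.
Key observation: even finishing bravo, hotel leaves just (7, 3, 4, 3) free — too little res4 for any of the remaining processes.
Going as far as possible: bravo, hotel; after that, nothing fits. Check, step by step:
  pool = (3, 0, 3, 3)
  bravo: need (1, 0, 2, 0) fits (3, 0, 3, 3); releases (1, 0, 0, 0), pool now (4, 0, 3, 3)
  hotel: need (4, 0, 3, 2) fits (4, 0, 3, 3); releases (3, 3, 1, 0), pool now (7, 3, 4, 3)
  blocked: india wants (5, 5, 4, 0), pool (7, 3, 4, 3) — not enough res4
  blocked: alpha wants (1, 4, 0, 2), pool (7, 3, 4, 3) — not enough res4
  blocked: delta wants (7, 5, 2, 6), pool (7, 3, 4, 3) — not enough res4 and res1
Permanently blocked: india, alpha and delta.
(3) Precisely 0 of the possible complete orderings are safe sequences.


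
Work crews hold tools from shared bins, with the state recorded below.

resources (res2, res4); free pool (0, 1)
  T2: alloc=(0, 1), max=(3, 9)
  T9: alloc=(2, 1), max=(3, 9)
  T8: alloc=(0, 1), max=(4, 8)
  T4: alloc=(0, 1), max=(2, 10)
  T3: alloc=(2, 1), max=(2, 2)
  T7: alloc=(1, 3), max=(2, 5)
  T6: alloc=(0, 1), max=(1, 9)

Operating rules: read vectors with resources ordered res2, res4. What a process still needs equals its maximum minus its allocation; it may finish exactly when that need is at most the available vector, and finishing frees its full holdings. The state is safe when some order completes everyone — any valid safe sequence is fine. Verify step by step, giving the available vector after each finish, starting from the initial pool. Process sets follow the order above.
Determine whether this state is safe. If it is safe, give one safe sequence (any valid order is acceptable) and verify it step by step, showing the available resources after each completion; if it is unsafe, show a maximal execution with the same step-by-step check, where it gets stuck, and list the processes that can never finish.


UNSAFE — no complete ordering exists.
Key observation: the wall is res4: completing T3, T7 brings the pool only to (3, 5), and all the rest need more.
A maximal execution: T3, T7 — then nothing else fits. Step-by-step check:
  pool = (0, 1)
  T3: need (0, 1) fits (0, 1); releases (2, 1), pool now (2, 2)
  T7: need (1, 2) fits (2, 2); releases (1, 3), pool now (3, 5)
  blocked: T2 wants (3, 8), pool (3, 5) — not enough res4
  blocked: T9 wants (1, 8), pool (3, 5) — not enough res4
  blocked: T8 wants (4, 7), pool (3, 5) — not enough res2 and res4
  blocked: T4 wants (2, 9), pool (3, 5) — not enough res4
  blocked: T6 wants (1, 8), pool (3, 5) — not enough res4
Processes that can never finish: T2, T9, T8, T4 and T6.
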